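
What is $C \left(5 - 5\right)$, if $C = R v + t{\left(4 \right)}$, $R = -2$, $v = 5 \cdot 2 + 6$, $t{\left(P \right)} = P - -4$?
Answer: $0$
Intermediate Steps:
$t{\left(P \right)} = 4 + P$ ($t{\left(P \right)} = P + 4 = 4 + P$)
$v = 16$ ($v = 10 + 6 = 16$)
$C = -24$ ($C = \left(-2\right) 16 + \left(4 + 4\right) = -32 + 8 = -24$)
$C \left(5 - 5\right) = - 24 \left(5 - 5\right) = \left(-24\right) 0 = 0$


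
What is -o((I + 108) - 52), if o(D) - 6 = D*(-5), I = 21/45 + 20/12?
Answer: 854/3 ≈ 284.67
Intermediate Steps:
I = 32/15 (I = 21*(1/45) + 20*(1/12) = 7/15 + 5/3 = 32/15 ≈ 2.1333)
o(D) = 6 - 5*D (o(D) = 6 + D*(-5) = 6 - 5*D)
-o((I + 108) - 52) = -(6 - 5*((32/15 + 108) - 52)) = -(6 - 5*(1652/15 - 52)) = -(6 - 5*872/15) = -(6 - 872/3) = -1*(-854/3) = 854/3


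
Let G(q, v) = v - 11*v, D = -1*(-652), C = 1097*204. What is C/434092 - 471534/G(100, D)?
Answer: 25768529361/353784980 ≈ 72.837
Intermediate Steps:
C = 223788
D = 652
G(q, v) = -10*v
C/434092 - 471534/G(100, D) = 223788/434092 - 471534/((-10*652)) = 223788*(1/434092) - 471534/(-6520) = 55947/108523 - 471534*(-1/6520) = 55947/108523 + 235767/3260 = 25768529361/353784980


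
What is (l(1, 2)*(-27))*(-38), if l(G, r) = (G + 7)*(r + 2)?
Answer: 32832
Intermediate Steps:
l(G, r) = (2 + r)*(7 + G) (l(G, r) = (7 + G)*(2 + r) = (2 + r)*(7 + G))
(l(1, 2)*(-27))*(-38) = ((14 + 2*1 + 7*2 + 1*2)*(-27))*(-38) = ((14 + 2 + 14 + 2)*(-27))*(-38) = (32*(-27))*(-38) = -864*(-38) = 32832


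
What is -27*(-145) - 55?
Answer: 3860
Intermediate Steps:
-27*(-145) - 55 = 3915 - 55 = 3860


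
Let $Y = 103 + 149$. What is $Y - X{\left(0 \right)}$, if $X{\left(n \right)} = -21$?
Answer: $273$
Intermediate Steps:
$Y = 252$
$Y - X{\left(0 \right)} = 252 - -21 = 252 + 21 = 273$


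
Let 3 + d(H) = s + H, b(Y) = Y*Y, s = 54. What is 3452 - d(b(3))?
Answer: 3392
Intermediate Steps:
b(Y) = Y²
d(H) = 51 + H (d(H) = -3 + (54 + H) = 51 + H)
3452 - d(b(3)) = 3452 - (51 + 3²) = 3452 - (51 + 9) = 3452 - 1*60 = 3452 - 60 = 3392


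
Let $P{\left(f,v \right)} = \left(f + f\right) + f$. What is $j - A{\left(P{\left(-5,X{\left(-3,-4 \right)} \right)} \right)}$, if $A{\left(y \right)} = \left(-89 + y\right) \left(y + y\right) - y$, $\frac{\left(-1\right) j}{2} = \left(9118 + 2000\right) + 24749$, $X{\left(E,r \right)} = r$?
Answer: $-74869$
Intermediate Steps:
$j = -71734$ ($j = - 2 \left(\left(9118 + 2000\right) + 24749\right) = - 2 \left(11118 + 24749\right) = \left(-2\right) 35867 = -71734$)
$P{\left(f,v \right)} = 3 f$ ($P{\left(f,v \right)} = 2 f + f = 3 f$)
$A{\left(y \right)} = - y + 2 y \left(-89 + y\right)$ ($A{\left(y \right)} = \left(-89 + y\right) 2 y - y = 2 y \left(-89 + y\right) - y = - y + 2 y \left(-89 + y\right)$)
$j - A{\left(P{\left(-5,X{\left(-3,-4 \right)} \right)} \right)} = -71734 - 3 \left(-5\right) \left(-179 + 2 \cdot 3 \left(-5\right)\right) = -71734 - - 15 \left(-179 + 2 \left(-15\right)\right) = -71734 - - 15 \left(-179 - 30\right) = -71734 - \left(-15\right) \left(-209\right) = -71734 - 3135 = -74869$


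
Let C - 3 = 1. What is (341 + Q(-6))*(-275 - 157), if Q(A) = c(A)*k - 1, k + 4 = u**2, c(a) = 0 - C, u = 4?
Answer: -126144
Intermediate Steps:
C = 4 (C = 3 + 1 = 4)
c(a) = -4 (c(a) = 0 - 1*4 = 0 - 4 = -4)
k = 12 (k = -4 + 4**2 = -4 + 16 = 12)
Q(A) = -49 (Q(A) = -4*12 - 1 = -48 - 1 = -49)
(341 + Q(-6))*(-275 - 157) = (341 - 49)*(-275 - 157) = 292*(-432) = -126144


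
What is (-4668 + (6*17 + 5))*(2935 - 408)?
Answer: -11525647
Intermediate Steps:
(-4668 + (6*17 + 5))*(2935 - 408) = (-4668 + (102 + 5))*2527 = (-4668 + 107)*2527 = -4561*2527 = -11525647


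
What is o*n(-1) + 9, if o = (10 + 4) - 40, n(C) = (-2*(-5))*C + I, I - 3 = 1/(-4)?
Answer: 395/2 ≈ 197.50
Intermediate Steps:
I = 11/4 (I = 3 + 1/(-4) = 3 - ¼ = 11/4 ≈ 2.7500)
n(C) = 11/4 + 10*C (n(C) = (-2*(-5))*C + 11/4 = 10*C + 11/4 = 11/4 + 10*C)
o = -26 (o = 14 - 40 = -26)
o*n(-1) + 9 = -26*(11/4 + 10*(-1)) + 9 = -26*(11/4 - 10) + 9 = -26*(-29/4) + 9 = 377/2 + 9 = 395/2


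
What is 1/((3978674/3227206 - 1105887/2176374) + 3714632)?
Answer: 1170601205174/4348353544337487027 ≈ 2.6921e-7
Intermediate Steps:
1/((3978674/3227206 - 1105887/2176374) + 3714632) = 1/((3978674*(1/3227206) - 1105887*1/2176374) + 3714632) = 1/((1989337/1613603 - 368629/725458) + 3714632) = 1/(848359581059/1170601205174 + 3714632) = 1/(4348353544337487027/1170601205174) = 1170601205174/4348353544337487027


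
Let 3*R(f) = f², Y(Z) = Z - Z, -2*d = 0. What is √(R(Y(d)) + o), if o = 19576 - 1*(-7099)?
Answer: 5*√1067 ≈ 163.32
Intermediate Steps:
d = 0 (d = -½*0 = 0)
Y(Z) = 0
R(f) = f²/3
o = 26675 (o = 19576 + 7099 = 26675)
√(R(Y(d)) + o) = √((⅓)*0² + 26675) = √((⅓)*0 + 26675) = √(0 + 26675) = √26675 = 5*√1067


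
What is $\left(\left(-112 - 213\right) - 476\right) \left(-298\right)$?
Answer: $238698$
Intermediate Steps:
$\left(\left(-112 - 213\right) - 476\right) \left(-298\right) = \left(-325 - 476\right) \left(-298\right) = \left(-801\right) \left(-298\right) = 238698$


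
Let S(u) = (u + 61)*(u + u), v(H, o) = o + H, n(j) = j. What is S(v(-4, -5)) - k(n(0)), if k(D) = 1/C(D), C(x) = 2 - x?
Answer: -1873/2 ≈ -936.50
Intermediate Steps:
v(H, o) = H + o
k(D) = 1/(2 - D)
S(u) = 2*u*(61 + u) (S(u) = (61 + u)*(2*u) = 2*u*(61 + u))
S(v(-4, -5)) - k(n(0)) = 2*(-4 - 5)*(61 + (-4 - 5)) - (-1)/(-2 + 0) = 2*(-9)*(61 - 9) - (-1)/(-2) = 2*(-9)*52 - (-1)*(-1)/2 = -936 - 1*½ = -936 - ½ = -1873/2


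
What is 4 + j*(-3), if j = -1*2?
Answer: 10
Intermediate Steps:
j = -2
4 + j*(-3) = 4 - 2*(-3) = 4 + 6 = 10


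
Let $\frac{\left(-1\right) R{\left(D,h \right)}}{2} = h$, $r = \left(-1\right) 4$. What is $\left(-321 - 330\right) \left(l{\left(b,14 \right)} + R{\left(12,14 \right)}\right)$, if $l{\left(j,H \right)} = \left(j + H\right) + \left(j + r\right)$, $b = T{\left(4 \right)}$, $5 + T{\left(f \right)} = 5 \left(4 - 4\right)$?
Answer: $18228$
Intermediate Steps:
$r = -4$
$R{\left(D,h \right)} = - 2 h$
$T{\left(f \right)} = -5$ ($T{\left(f \right)} = -5 + 5 \left(4 - 4\right) = -5 + 5 \cdot 0 = -5 + 0 = -5$)
$b = -5$
$l{\left(j,H \right)} = -4 + H + 2 j$ ($l{\left(j,H \right)} = \left(j + H\right) + \left(j - 4\right) = \left(H + j\right) + \left(-4 + j\right) = -4 + H + 2 j$)
$\left(-321 - 330\right) \left(l{\left(b,14 \right)} + R{\left(12,14 \right)}\right) = \left(-321 - 330\right) \left(\left(-4 + 14 + 2 \left(-5\right)\right) - 28\right) = - 651 \left(\left(-4 + 14 - 10\right) - 28\right) = - 651 \left(0 - 28\right) = \left(-651\right) \left(-28\right) = 18228$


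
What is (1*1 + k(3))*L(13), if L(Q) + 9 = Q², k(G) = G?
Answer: 640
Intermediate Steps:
L(Q) = -9 + Q²
(1*1 + k(3))*L(13) = (1*1 + 3)*(-9 + 13²) = (1 + 3)*(-9 + 169) = 4*160 = 640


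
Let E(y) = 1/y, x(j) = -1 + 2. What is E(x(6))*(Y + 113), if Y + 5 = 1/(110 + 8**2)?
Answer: 18793/174 ≈ 108.01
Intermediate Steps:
x(j) = 1
Y = -869/174 (Y = -5 + 1/(110 + 8**2) = -5 + 1/(110 + 64) = -5 + 1/174 = -869/174 ≈ -4.9943)
E(x(6))*(Y + 113) = (-869/174 + 113)/1 = 1*(18793/174) = 18793/174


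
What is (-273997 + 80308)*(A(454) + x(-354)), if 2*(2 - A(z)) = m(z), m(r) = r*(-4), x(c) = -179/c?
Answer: -20809881597/118 ≈ -1.7635e+8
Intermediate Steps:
m(r) = -4*r
A(z) = 2 + 2*z (A(z) = 2 - (-2)*z = 2 + 2*z)
(-273997 + 80308)*(A(454) + x(-354)) = (-273997 + 80308)*((2 + 2*454) - 179/(-354)) = -193689*((2 + 908) - 179*(-1/354)) = -193689*(910 + 179/354) = -193689*322319/354 = -20809881597/118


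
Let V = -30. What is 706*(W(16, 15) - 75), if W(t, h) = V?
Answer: -74130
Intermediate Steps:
W(t, h) = -30
706*(W(16, 15) - 75) = 706*(-30 - 75) = 706*(-105) = -74130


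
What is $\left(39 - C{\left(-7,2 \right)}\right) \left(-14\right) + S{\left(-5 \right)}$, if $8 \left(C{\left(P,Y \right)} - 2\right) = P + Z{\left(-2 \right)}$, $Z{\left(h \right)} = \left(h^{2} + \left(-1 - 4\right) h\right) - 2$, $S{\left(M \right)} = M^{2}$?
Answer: $- \frac{1937}{4} \approx -484.25$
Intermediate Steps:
$Z{\left(h \right)} = -2 + h^{2} - 5 h$ ($Z{\left(h \right)} = \left(h^{2} + \left(-1 - 4\right) h\right) - 2 = \left(h^{2} - 5 h\right) - 2 = -2 + h^{2} - 5 h$)
$C{\left(P,Y \right)} = \frac{7}{2} + \frac{P}{8}$ ($C{\left(P,Y \right)} = 2 + \frac{P - \left(-8 - 4\right)}{8} = 2 + \frac{P + \left(-2 + 4 + 10\right)}{8} = 2 + \frac{P + 12}{8} = 2 + \frac{12 + P}{8} = 2 + \left(\frac{3}{2} + \frac{P}{8}\right) = \frac{7}{2} + \frac{P}{8}$)
$\left(39 - C{\left(-7,2 \right)}\right) \left(-14\right) + S{\left(-5 \right)} = \left(39 - \left(\frac{7}{2} + \frac{1}{8} \left(-7\right)\right)\right) \left(-14\right) + \left(-5\right)^{2} = \left(39 - \left(\frac{7}{2} - \frac{7}{8}\right)\right) \left(-14\right) + 25 = \left(39 - \frac{21}{8}\right) \left(-14\right) + 25 = \frac{291}{8} \left(-14\right) + 25 = - \frac{2037}{4} + 25 = - \frac{1937}{4}$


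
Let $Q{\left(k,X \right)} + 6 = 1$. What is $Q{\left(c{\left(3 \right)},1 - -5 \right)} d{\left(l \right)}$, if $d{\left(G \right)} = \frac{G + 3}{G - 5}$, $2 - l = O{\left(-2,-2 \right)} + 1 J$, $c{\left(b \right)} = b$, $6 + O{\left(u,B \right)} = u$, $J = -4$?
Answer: $- \frac{85}{9} \approx -9.4444$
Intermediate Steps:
$O{\left(u,B \right)} = -6 + u$
$Q{\left(k,X \right)} = -5$ ($Q{\left(k,X \right)} = -6 + 1 = -5$)
$l = 14$ ($l = 2 - \left(\left(-6 - 2\right) + 1 \left(-4\right)\right) = 2 - \left(-8 - 4\right) = 2 - -12 = 2 + 12 = 14$)
$d{\left(G \right)} = \frac{3 + G}{-5 + G}$
$Q{\left(c{\left(3 \right)},1 - -5 \right)} d{\left(l \right)} = - 5 \frac{3 + 14}{-5 + 14} = - 5 \cdot \frac{1}{9} \cdot 17 = \left(-5\right) \frac{17}{9} = - \frac{85}{9}$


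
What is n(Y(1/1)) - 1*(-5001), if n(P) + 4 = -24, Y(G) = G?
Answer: 4973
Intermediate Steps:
n(P) = -28 (n(P) = -4 - 24 = -28)
n(Y(1/1)) - 1*(-5001) = -28 - 1*(-5001) = -28 + 5001 = 4973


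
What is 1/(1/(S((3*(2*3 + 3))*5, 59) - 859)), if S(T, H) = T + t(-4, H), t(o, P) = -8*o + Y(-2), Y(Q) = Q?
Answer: -694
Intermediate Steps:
t(o, P) = -2 - 8*o (t(o, P) = -8*o - 2 = -2 - 8*o)
S(T, H) = 30 + T (S(T, H) = T + (-2 - 8*(-4)) = T + (-2 + 32) = T + 30 = 30 + T)
1/(1/(S((3*(2*3 + 3))*5, 59) - 859)) = 1/(1/((30 + (3*(2*3 + 3))*5) - 859)) = 1/(1/((30 + (3*(6 + 3))*5) - 859)) = 1/(1/((30 + (3*9)*5) - 859)) = 1/(1/((30 + 27*5) - 859)) = 1/(1/((30 + 135) - 859)) = 1/(1/(165 - 859)) = 1/(1/(-694)) = 1/(-1/694) = -694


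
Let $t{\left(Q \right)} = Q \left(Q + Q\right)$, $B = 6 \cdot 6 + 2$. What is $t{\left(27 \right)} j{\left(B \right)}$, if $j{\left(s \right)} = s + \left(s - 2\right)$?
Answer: $107892$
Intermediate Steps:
$B = 38$ ($B = 36 + 2 = 38$)
$t{\left(Q \right)} = 2 Q^{2}$ ($t{\left(Q \right)} = Q 2 Q = 2 Q^{2}$)
$j{\left(s \right)} = -2 + 2 s$ ($j{\left(s \right)} = s + \left(s - 2\right) = s + \left(-2 + s\right) = -2 + 2 s$)
$t{\left(27 \right)} j{\left(B \right)} = 2 \cdot 27^{2} \left(-2 + 2 \cdot 38\right) = 2 \cdot 729 \left(-2 + 76\right) = 1458 \cdot 74 = 107892$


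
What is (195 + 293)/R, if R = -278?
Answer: -244/139 ≈ -1.7554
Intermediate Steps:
(195 + 293)/R = (195 + 293)/(-278) = -1/278*488 = -244/139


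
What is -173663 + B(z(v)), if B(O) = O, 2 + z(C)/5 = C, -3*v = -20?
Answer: -520919/3 ≈ -1.7364e+5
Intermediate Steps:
v = 20/3 (v = -1/3*(-20) = 20/3 ≈ 6.6667)
z(C) = -10 + 5*C
-173663 + B(z(v)) = -173663 + (-10 + 5*(20/3)) = -173663 + (-10 + 100/3) = -173663 + 70/3 = -520919/3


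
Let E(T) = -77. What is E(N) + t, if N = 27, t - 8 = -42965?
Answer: -43034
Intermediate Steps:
t = -42957 (t = 8 - 42965 = -42957)
E(N) + t = -77 - 42957 = -43034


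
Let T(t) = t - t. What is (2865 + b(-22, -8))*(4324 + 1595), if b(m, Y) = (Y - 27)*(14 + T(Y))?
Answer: 14057625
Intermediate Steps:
T(t) = 0
b(m, Y) = -378 + 14*Y (b(m, Y) = (Y - 27)*(14 + 0) = (-27 + Y)*14 = -378 + 14*Y)
(2865 + b(-22, -8))*(4324 + 1595) = (2865 + (-378 + 14*(-8)))*(4324 + 1595) = (2865 + (-378 - 112))*5919 = (2865 - 490)*5919 = 2375*5919 = 14057625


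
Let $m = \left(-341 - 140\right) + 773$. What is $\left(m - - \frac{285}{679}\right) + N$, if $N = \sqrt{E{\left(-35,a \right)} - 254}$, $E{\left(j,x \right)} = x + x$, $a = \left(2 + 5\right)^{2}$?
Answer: $\frac{198553}{679} + 2 i \sqrt{39} \approx 292.42 + 12.49 i$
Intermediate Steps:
$a = 49$ ($a = 7^{2} = 49$)
$E{\left(j,x \right)} = 2 x$
$m = 292$ ($m = -481 + 773 = 292$)
$N = 2 i \sqrt{39}$ ($N = \sqrt{2 \cdot 49 - 254} = \sqrt{98 - 254} = \sqrt{-156} = 2 i \sqrt{39} \approx 12.49 i$)
$\left(m - - \frac{285}{679}\right) + N = \left(292 - - \frac{285}{679}\right) + 2 i \sqrt{39} = \left(292 + \frac{285}{679}\right) + 2 i \sqrt{39} = \frac{198553}{679} + 2 i \sqrt{39}$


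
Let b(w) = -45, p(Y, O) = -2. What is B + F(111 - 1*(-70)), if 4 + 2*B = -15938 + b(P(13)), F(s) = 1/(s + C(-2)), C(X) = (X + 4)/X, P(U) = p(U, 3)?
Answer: -1438829/180 ≈ -7993.5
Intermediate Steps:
P(U) = -2
C(X) = (4 + X)/X
F(s) = 1/(-1 + s) (F(s) = 1/(s + (4 - 2)/(-2)) = 1/(s - ½*2) = 1/(s - 1) = 1/(-1 + s))
B = -15987/2 (B = -2 + (-15938 - 45)/2 = -2 + (½)*(-15983) = -2 - 15983/2 = -15987/2 ≈ -7993.5)
B + F(111 - 1*(-70)) = -15987/2 + 1/(-1 + (111 - 1*(-70))) = -15987/2 + 1/(-1 + (111 + 70)) = -15987/2 + 1/(-1 + 181) = -15987/2 + 1/180 = -1438829/180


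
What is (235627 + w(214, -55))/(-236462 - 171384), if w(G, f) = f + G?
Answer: -117893/203923 ≈ -0.57813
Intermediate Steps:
w(G, f) = G + f
(235627 + w(214, -55))/(-236462 - 171384) = (235627 + (214 - 55))/(-236462 - 171384) = (235627 + 159)/(-407846) = 235786*(-1/407846) = -117893/203923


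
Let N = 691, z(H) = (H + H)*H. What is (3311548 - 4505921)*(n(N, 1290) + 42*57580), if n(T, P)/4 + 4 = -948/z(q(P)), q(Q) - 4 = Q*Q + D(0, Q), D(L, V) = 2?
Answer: -666559283856661078683202/230770731603 ≈ -2.8884e+12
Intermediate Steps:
q(Q) = 6 + Q**2 (q(Q) = 4 + (Q*Q + 2) = 4 + (Q**2 + 2) = 4 + (2 + Q**2) = 6 + Q**2)
z(H) = 2*H**2 (z(H) = (2*H)*H = 2*H**2)
n(T, P) = -16 - 1896/(6 + P**2)**2 (n(T, P) = -16 + 4*(-948*1/(2*(6 + P**2)**2)) = -16 + 4*(-474/(6 + P**2)**2) = -16 - 1896/(6 + P**2)**2)
(3311548 - 4505921)*(n(N, 1290) + 42*57580) = (3311548 - 4505921)*((-16 - 1896/(6 + 1290**2)**2) + 42*57580) = -1194373*((-16 - 1896/(6 + 1664100)**2) + 2418360) = -1194373*((-16 - 1896/1664106**2) + 2418360) = -1194373*((-16 - 1896*1/2769248779236) + 2418360) = -1194373*((-16 - 158/230770731603) + 2418360) = -1194373*(-3692331705806/230770731603 + 2418360) = -1194373*558083014147725274/230770731603 = -666559283856661078683202/230770731603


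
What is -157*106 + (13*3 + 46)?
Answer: -16557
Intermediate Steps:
-157*106 + (13*3 + 46) = -16642 + (39 + 46) = -16642 + 85 = -16557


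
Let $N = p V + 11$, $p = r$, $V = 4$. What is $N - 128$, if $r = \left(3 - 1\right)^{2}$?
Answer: $-101$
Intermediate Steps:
$r = 4$ ($r = 2^{2} = 4$)
$p = 4$
$N = 27$ ($N = 4 \cdot 4 + 11 = 16 + 11 = 27$)
$N - 128 = 27 - 128 = -101$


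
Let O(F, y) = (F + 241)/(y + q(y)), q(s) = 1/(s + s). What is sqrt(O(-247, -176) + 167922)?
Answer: sqrt(71612668929826)/20651 ≈ 409.78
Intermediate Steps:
q(s) = 1/(2*s)
O(F, y) = (241 + F)/(y + 1/(2*y)) (O(F, y) = (F + 241)/(y + 1/(2*y)) = (241 + F)/(y + 1/(2*y)))
sqrt(O(-247, -176) + 167922) = sqrt(2*(-176)*(241 - 247)/(1 + 2*(-176)**2) + 167922) = sqrt(2*(-176)*(-6)/(1 + 2*30976) + 167922) = sqrt(2*(-176)*(-6)/(1 + 61952) + 167922) = sqrt(2*(-176)*(-6)/61953 + 167922) = sqrt(2*(-176)*(1/61953)*(-6) + 167922) = sqrt(704/20651 + 167922) = sqrt(3467757926/20651) = sqrt(71612668929826)/20651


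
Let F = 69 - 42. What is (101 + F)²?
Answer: 16384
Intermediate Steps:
F = 27
(101 + F)² = (101 + 27)² = 128² = 16384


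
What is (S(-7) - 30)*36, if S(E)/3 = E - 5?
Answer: -2376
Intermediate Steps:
S(E) = -15 + 3*E (S(E) = 3*(E - 5) = 3*(-5 + E) = -15 + 3*E)
(S(-7) - 30)*36 = ((-15 + 3*(-7)) - 30)*36 = ((-15 - 21) - 30)*36 = (-36 - 30)*36 = -66*36 = -2376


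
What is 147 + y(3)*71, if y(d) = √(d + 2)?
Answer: 147 + 71*√5 ≈ 305.76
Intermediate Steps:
y(d) = √(2 + d)
147 + y(3)*71 = 147 + √(2 + 3)*71 = 147 + √5*71 = 147 + 71*√5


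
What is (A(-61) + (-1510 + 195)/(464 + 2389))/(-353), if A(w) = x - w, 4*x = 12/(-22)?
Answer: -3791237/22156398 ≈ -0.17111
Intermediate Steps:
x = -3/22 (x = (12/(-22))/4 = (12*(-1/22))/4 = (1/4)*(-6/11) = -3/22 ≈ -0.13636)
A(w) = -3/22 - w
(A(-61) + (-1510 + 195)/(464 + 2389))/(-353) = ((-3/22 - 1*(-61)) + (-1510 + 195)/(464 + 2389))/(-353) = ((-3/22 + 61) - 1315/2853)*(-1/353) = (1339/22 - 1315*1/2853)*(-1/353) = (1339/22 - 1315/2853)*(-1/353) = (3791237/62766)*(-1/353) = -3791237/22156398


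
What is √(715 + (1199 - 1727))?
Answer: √187 ≈ 13.675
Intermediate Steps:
√(715 + (1199 - 1727)) = √(715 - 528) = √187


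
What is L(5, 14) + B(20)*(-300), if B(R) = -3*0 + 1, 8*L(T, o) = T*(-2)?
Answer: -1205/4 ≈ -301.25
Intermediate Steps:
L(T, o) = -T/4 (L(T, o) = (T*(-2))/8 = (-2*T)/8 = -T/4)
B(R) = 1 (B(R) = 0 + 1 = 1)
L(5, 14) + B(20)*(-300) = -¼*5 + 1*(-300) = -5/4 - 300 = -1205/4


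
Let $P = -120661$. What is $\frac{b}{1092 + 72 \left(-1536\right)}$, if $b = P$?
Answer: $\frac{120661}{109500} \approx 1.1019$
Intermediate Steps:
$b = -120661$
$\frac{b}{1092 + 72 \left(-1536\right)} = - \frac{120661}{1092 + 72 \left(-1536\right)} = - \frac{120661}{1092 - 110592} = - \frac{120661}{-109500} = \left(-120661\right) \left(- \frac{1}{109500}\right) = \frac{120661}{109500}$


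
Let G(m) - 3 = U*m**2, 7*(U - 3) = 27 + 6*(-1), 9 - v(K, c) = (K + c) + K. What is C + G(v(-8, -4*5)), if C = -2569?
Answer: 9584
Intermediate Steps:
v(K, c) = 9 - c - 2*K (v(K, c) = 9 - ((K + c) + K) = 9 - (c + 2*K) = 9 + (-c - 2*K) = 9 - c - 2*K)
U = 6 (U = 3 + (27 + 6*(-1))/7 = 3 + (27 - 6)/7 = 3 + (1/7)*21 = 3 + 3 = 6)
G(m) = 3 + 6*m**2
C + G(v(-8, -4*5)) = -2569 + (3 + 6*(9 - (-4)*5 - 2*(-8))**2) = -2569 + (3 + 6*(9 - 1*(-20) + 16)**2) = -2569 + (3 + 6*(9 + 20 + 16)**2) = -2569 + (3 + 6*45**2) = -2569 + (3 + 6*2025) = -2569 + (3 + 12150) = -2569 + 12153 = 9584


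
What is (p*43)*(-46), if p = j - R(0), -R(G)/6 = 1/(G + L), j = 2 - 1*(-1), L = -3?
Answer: -1978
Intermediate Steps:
j = 3 (j = 2 + 1 = 3)
R(G) = -6/(-3 + G) (R(G) = -6/(G - 3) = -6/(-3 + G))
p = 1 (p = 3 - (-6)/(-3 + 0) = 3 - (-6)/(-3) = 3 - (-6)*(-1)/3 = 3 - 1*2 = 3 - 2 = 1)
(p*43)*(-46) = (1*43)*(-46) = 43*(-46) = -1978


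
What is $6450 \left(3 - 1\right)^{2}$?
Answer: $25800$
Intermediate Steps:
$6450 \left(3 - 1\right)^{2} = 6450 \cdot 2^{2} = 6450 \cdot 4 = 25800$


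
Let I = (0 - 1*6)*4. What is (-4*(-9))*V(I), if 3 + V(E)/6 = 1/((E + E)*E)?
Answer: -10365/16 ≈ -647.81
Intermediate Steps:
I = -24 (I = (0 - 6)*4 = -6*4 = -24)
V(E) = -18 + 3/E**2 (V(E) = -18 + 6*(1/((E + E)*E)) = -18 + 6*(1/(((2*E))*E)) = -18 + 6*((1/(2*E))/E) = -18 + 6*(1/(2*E**2)) = -18 + 3/E**2)
(-4*(-9))*V(I) = (-4*(-9))*(-18 + 3/(-24)**2) = 36*(-18 + 3*(1/576)) = 36*(-18 + 1/192) = 36*(-3455/192) = -10365/16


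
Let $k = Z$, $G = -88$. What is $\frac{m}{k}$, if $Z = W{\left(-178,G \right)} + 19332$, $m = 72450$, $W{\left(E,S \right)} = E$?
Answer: $\frac{36225}{9577} \approx 3.7825$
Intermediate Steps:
$Z = 19154$ ($Z = -178 + 19332 = 19154$)
$k = 19154$
$\frac{m}{k} = \frac{72450}{19154} = 72450 \cdot \frac{1}{19154} = \frac{36225}{9577}$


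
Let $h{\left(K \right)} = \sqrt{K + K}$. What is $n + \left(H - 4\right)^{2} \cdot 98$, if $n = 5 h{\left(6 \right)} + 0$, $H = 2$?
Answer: $392 + 10 \sqrt{3} \approx 409.32$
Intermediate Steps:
$h{\left(K \right)} = \sqrt{2} \sqrt{K}$ ($h{\left(K \right)} = \sqrt{2 K} = \sqrt{2} \sqrt{K}$)
$n = 10 \sqrt{3}$ ($n = 5 \sqrt{2} \sqrt{6} + 0 = 5 \cdot 2 \sqrt{3} + 0 = 10 \sqrt{3} + 0 = 10 \sqrt{3} \approx 17.32$)
$n + \left(H - 4\right)^{2} \cdot 98 = 10 \sqrt{3} + \left(2 - 4\right)^{2} \cdot 98 = 10 \sqrt{3} + \left(-2\right)^{2} \cdot 98 = 10 \sqrt{3} + 4 \cdot 98 = 10 \sqrt{3} + 392 = 392 + 10 \sqrt{3}$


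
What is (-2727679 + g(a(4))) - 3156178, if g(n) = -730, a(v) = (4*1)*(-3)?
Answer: -5884587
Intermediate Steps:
a(v) = -12 (a(v) = 4*(-3) = -12)
(-2727679 + g(a(4))) - 3156178 = (-2727679 - 730) - 3156178 = -2728409 - 3156178 = -5884587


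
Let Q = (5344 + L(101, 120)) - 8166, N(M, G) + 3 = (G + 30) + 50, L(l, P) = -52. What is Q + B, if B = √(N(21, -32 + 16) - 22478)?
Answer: -2874 + I*√22417 ≈ -2874.0 + 149.72*I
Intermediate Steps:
N(M, G) = 77 + G (N(M, G) = -3 + ((G + 30) + 50) = -3 + ((30 + G) + 50) = -3 + (80 + G) = 77 + G)
B = I*√22417 (B = √((77 + (-32 + 16)) - 22478) = √((77 - 16) - 22478) = √(61 - 22478) = √(-22417) = I*√22417 ≈ 149.72*I)
Q = -2874 (Q = (5344 - 52) - 8166 = 5292 - 8166 = -2874)
Q + B = -2874 + I*√22417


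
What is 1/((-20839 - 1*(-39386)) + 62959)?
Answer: 1/81506 ≈ 1.2269e-5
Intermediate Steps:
1/((-20839 - 1*(-39386)) + 62959) = 1/((-20839 + 39386) + 62959) = 1/(18547 + 62959) = 1/81506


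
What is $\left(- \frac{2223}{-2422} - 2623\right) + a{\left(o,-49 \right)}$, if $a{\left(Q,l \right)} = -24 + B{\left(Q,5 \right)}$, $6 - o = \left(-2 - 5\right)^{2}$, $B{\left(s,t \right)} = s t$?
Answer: $- \frac{6929541}{2422} \approx -2861.1$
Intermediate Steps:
$o = -43$ ($o = 6 - \left(-2 - 5\right)^{2} = 6 - \left(-7\right)^{2} = 6 - 49 = -43$)
$a{\left(Q,l \right)} = -24 + 5 Q$ ($a{\left(Q,l \right)} = -24 + Q 5 = -24 + 5 Q$)
$\left(- \frac{2223}{-2422} - 2623\right) + a{\left(o,-49 \right)} = \left(- \frac{2223}{-2422} - 2623\right) + \left(-24 + 5 \left(-43\right)\right) = \left(\left(-2223\right) \left(- \frac{1}{2422}\right) - 2623\right) - 239 = \left(\frac{2223}{2422} - 2623\right) - 239 = - \frac{6350683}{2422} - 239 = - \frac{6929541}{2422}$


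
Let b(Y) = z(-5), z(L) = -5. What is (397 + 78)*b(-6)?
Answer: -2375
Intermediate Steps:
b(Y) = -5
(397 + 78)*b(-6) = (397 + 78)*(-5) = 475*(-5) = -2375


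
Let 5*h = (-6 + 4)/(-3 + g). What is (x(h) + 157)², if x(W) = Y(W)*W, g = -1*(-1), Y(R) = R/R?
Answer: 617796/25 ≈ 24712.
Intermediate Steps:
Y(R) = 1
g = 1
h = ⅕ (h = ((-6 + 4)/(-3 + 1))/5 = (-2/(-2))/5 = (-2*(-½))/5 = (⅕)*1 = ⅕ ≈ 0.20000)
x(W) = W (x(W) = 1*W = W)
(x(h) + 157)² = (⅕ + 157)² = (786/5)² = 617796/25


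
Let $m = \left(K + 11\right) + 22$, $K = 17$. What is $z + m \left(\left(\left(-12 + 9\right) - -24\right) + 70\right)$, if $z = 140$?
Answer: $4690$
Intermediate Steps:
$m = 50$ ($m = \left(17 + 11\right) + 22 = 28 + 22 = 50$)
$z + m \left(\left(\left(-12 + 9\right) - -24\right) + 70\right) = 140 + 50 \left(\left(\left(-12 + 9\right) - -24\right) + 70\right) = 140 + 50 \left(\left(-3 + 24\right) + 70\right) = 140 + 50 \left(21 + 70\right) = 140 + 50 \cdot 91 = 140 + 4550 = 4690$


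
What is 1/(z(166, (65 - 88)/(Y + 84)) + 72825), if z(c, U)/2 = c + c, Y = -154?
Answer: 1/73489 ≈ 1.3607e-5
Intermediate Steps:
z(c, U) = 4*c (z(c, U) = 2*(c + c) = 2*(2*c) = 4*c)
1/(z(166, (65 - 88)/(Y + 84)) + 72825) = 1/(4*166 + 72825) = 1/(664 + 72825) = 1/73489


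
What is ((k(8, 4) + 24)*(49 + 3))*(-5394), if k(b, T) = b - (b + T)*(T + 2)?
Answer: 11219520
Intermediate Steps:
k(b, T) = b - (2 + T)*(T + b) (k(b, T) = b - (T + b)*(2 + T) = b - (2 + T)*(T + b))
((k(8, 4) + 24)*(49 + 3))*(-5394) = (((-1*8 - 1*4**2 - 2*4 - 1*4*8) + 24)*(49 + 3))*(-5394) = (((-8 - 1*16 - 8 - 32) + 24)*52)*(-5394) = (((-8 - 16 - 8 - 32) + 24)*52)*(-5394) = ((-64 + 24)*52)*(-5394) = -40*52*(-5394) = -2080*(-5394) = 11219520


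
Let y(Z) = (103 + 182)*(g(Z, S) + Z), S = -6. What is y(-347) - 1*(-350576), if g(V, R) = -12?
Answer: 248261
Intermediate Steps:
y(Z) = -3420 + 285*Z (y(Z) = (103 + 182)*(-12 + Z) = 285*(-12 + Z) = -3420 + 285*Z)
y(-347) - 1*(-350576) = (-3420 + 285*(-347)) - 1*(-350576) = (-3420 - 98895) + 350576 = -102315 + 350576 = 248261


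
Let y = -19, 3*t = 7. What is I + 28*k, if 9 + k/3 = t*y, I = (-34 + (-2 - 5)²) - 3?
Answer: -4468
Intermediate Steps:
t = 7/3 (t = (⅓)*7 = 7/3 ≈ 2.3333)
I = 12 (I = (-34 + (-7)²) - 3 = (-34 + 49) - 3 = 15 - 3 = 12)
k = -160 (k = -27 + 3*((7/3)*(-19)) = -27 + 3*(-133/3) = -27 - 133 = -160)
I + 28*k = 12 + 28*(-160) = 12 - 4480 = -4468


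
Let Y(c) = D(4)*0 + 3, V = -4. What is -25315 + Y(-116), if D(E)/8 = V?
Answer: -25312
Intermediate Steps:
D(E) = -32 (D(E) = 8*(-4) = -32)
Y(c) = 3 (Y(c) = -32*0 + 3 = 0 + 3 = 3)
-25315 + Y(-116) = -25315 + 3 = -25312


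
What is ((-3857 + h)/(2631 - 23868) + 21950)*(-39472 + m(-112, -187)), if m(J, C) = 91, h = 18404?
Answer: -6118988314581/7079 ≈ -8.6439e+8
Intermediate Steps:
((-3857 + h)/(2631 - 23868) + 21950)*(-39472 + m(-112, -187)) = ((-3857 + 18404)/(2631 - 23868) + 21950)*(-39472 + 91) = (14547/(-21237) + 21950)*(-39381) = (14547*(-1/21237) + 21950)*(-39381) = (-4849/7079 + 21950)*(-39381) = (155379201/7079)*(-39381) = -6118988314581/7079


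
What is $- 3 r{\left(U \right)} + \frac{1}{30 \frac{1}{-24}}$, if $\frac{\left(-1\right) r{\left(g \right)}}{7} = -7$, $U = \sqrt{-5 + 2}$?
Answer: $- \frac{739}{5} \approx -147.8$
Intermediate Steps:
$U = i \sqrt{3}$ ($U = \sqrt{-3} = i \sqrt{3} \approx 1.732 i$)
$r{\left(g \right)} = 49$ ($r{\left(g \right)} = \left(-7\right) \left(-7\right) = 49$)
$- 3 r{\left(U \right)} + \frac{1}{30 \frac{1}{-24}} = \left(-3\right) 49 + \frac{1}{30 \frac{1}{-24}} = -147 + \frac{1}{30 \left(- \frac{1}{24}\right)} = -147 + \frac{1}{- \frac{5}{4}} = -147 - \frac{4}{5} = - \frac{739}{5}$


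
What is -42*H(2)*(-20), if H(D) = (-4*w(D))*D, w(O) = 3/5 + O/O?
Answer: -10752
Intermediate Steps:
w(O) = 8/5 (w(O) = 3*(1/5) + 1 = 3/5 + 1 = 8/5)
H(D) = -32*D/5 (H(D) = (-4*8/5)*D = -32*D/5)
-42*H(2)*(-20) = -(-1344)*2/5*(-20) = -42*(-64/5)*(-20) = (2688/5)*(-20) = -10752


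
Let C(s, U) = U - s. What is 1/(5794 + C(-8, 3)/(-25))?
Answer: 25/144839 ≈ 0.00017261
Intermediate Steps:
1/(5794 + C(-8, 3)/(-25)) = 1/(5794 + (3 - 1*(-8))/(-25)) = 1/(5794 - (3 + 8)/25) = 1/(5794 - 1/25*11) = 1/(5794 - 11/25) = 1/(144839/25) = 25/144839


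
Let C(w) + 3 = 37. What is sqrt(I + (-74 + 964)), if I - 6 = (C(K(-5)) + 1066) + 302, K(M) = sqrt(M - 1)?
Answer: sqrt(2298) ≈ 47.937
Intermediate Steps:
K(M) = sqrt(-1 + M)
C(w) = 34 (C(w) = -3 + 37 = 34)
I = 1408 (I = 6 + ((34 + 1066) + 302) = 6 + (1100 + 302) = 6 + 1402 = 1408)
sqrt(I + (-74 + 964)) = sqrt(1408 + (-74 + 964)) = sqrt(1408 + 890) = sqrt(2298)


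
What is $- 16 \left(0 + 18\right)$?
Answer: $-288$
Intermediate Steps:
$- 16 \left(0 + 18\right) = \left(-16\right) 18 = -288$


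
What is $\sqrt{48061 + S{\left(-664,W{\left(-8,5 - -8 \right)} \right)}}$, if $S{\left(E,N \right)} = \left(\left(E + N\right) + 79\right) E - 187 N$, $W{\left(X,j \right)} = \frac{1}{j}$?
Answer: $\frac{\sqrt{73757606}}{13} \approx 660.63$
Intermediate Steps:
$S{\left(E,N \right)} = - 187 N + E \left(79 + E + N\right)$ ($S{\left(E,N \right)} = \left(79 + E + N\right) E - 187 N = E \left(79 + E + N\right) - 187 N = - 187 N + E \left(79 + E + N\right)$)
$\sqrt{48061 + S{\left(-664,W{\left(-8,5 - -8 \right)} \right)}} = \sqrt{48061 + \left(\left(-664\right)^{2} - \frac{187}{5 - -8} + 79 \left(-664\right) - \frac{664}{5 - -8}\right)} = \sqrt{48061 - \left(-388440 + \frac{851}{5 + 8}\right)} = \sqrt{48061 - \left(-388440 + \frac{851}{13}\right)} = \sqrt{48061 - - \frac{5048869}{13}} = \sqrt{48061 + \frac{5048869}{13}} = \sqrt{\frac{5673662}{13}} = \frac{\sqrt{73757606}}{13}$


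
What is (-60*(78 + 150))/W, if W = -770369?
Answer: 13680/770369 ≈ 0.017758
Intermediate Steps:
(-60*(78 + 150))/W = -60*(78 + 150)/(-770369) = -60*228*(-1/770369) = -13680*(-1/770369) = 13680/770369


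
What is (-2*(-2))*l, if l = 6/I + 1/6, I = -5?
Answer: -62/15 ≈ -4.1333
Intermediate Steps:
l = -31/30 (l = 6/(-5) + 1/6 = 6*(-⅕) + 1*(⅙) = -6/5 + ⅙ = -31/30 ≈ -1.0333)
(-2*(-2))*l = -2*(-2)*(-31/30) = 4*(-31/30) = -62/15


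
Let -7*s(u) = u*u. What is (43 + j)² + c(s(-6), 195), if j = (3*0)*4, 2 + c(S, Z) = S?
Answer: 12893/7 ≈ 1841.9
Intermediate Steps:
s(u) = -u²/7 (s(u) = -u*u/7 = -u²/7)
c(S, Z) = -2 + S
j = 0 (j = 0*4 = 0)
(43 + j)² + c(s(-6), 195) = (43 + 0)² + (-2 - ⅐*(-6)²) = 43² + (-2 - ⅐*36) = 1849 + (-2 - 36/7) = 1849 - 50/7 = 12893/7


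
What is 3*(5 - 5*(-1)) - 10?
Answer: 20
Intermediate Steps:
3*(5 - 5*(-1)) - 10 = 3*(5 + 5) - 10 = 3*10 - 10 = 30 - 10 = 20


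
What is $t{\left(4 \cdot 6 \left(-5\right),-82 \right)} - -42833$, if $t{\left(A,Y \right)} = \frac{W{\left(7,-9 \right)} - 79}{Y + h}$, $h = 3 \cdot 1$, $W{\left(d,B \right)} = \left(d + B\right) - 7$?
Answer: $\frac{3383895}{79} \approx 42834.0$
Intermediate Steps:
$W{\left(d,B \right)} = -7 + B + d$ ($W{\left(d,B \right)} = \left(B + d\right) - 7 = -7 + B + d$)
$h = 3$
$t{\left(A,Y \right)} = - \frac{88}{3 + Y}$ ($t{\left(A,Y \right)} = \frac{\left(-7 - 9 + 7\right) - 79}{Y + 3} = \frac{-9 - 79}{3 + Y} = - \frac{88}{3 + Y}$)
$t{\left(4 \cdot 6 \left(-5\right),-82 \right)} - -42833 = - \frac{88}{3 - 82} - -42833 = - \frac{88}{-79} + 42833 = \left(-88\right) \left(- \frac{1}{79}\right) + 42833 = \frac{88}{79} + 42833 = \frac{3383895}{79}$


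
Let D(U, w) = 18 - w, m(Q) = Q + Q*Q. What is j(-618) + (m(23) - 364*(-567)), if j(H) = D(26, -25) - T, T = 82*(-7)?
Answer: 207557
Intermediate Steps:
m(Q) = Q + Q²
T = -574
j(H) = 617 (j(H) = (18 - 1*(-25)) - 1*(-574) = (18 + 25) + 574 = 43 + 574 = 617)
j(-618) + (m(23) - 364*(-567)) = 617 + (23*(1 + 23) - 364*(-567)) = 617 + (23*24 + 206388) = 617 + (552 + 206388) = 617 + 206940 = 207557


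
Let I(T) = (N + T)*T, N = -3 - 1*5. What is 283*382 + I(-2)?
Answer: 108126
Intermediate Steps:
N = -8 (N = -3 - 5 = -8)
I(T) = T*(-8 + T) (I(T) = (-8 + T)*T = T*(-8 + T))
283*382 + I(-2) = 283*382 - 2*(-8 - 2) = 108106 - 2*(-10) = 108106 + 20 = 108126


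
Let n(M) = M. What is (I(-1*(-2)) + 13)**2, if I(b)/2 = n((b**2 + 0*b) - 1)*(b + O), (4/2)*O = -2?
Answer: 361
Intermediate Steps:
O = -1 (O = (1/2)*(-2) = -1)
I(b) = 2*(-1 + b)*(-1 + b**2) (I(b) = 2*(((b**2 + 0*b) - 1)*(b - 1)) = 2*(((b**2 + 0) - 1)*(-1 + b)) = 2*((b**2 - 1)*(-1 + b)) = 2*((-1 + b**2)*(-1 + b)) = 2*((-1 + b)*(-1 + b**2)) = 2*(-1 + b)*(-1 + b**2))
(I(-1*(-2)) + 13)**2 = (2*(-1 - 1*(-2))*(-1 + (-1*(-2))**2) + 13)**2 = (2*(-1 + 2)*(-1 + 2**2) + 13)**2 = (2*1*(-1 + 4) + 13)**2 = (2*1*3 + 13)**2 = (6 + 13)**2 = 19**2 = 361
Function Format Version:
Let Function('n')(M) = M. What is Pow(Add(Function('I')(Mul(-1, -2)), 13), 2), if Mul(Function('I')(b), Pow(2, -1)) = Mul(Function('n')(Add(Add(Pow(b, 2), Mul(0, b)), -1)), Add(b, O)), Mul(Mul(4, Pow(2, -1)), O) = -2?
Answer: 361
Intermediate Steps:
O = -1 (O = Mul(Rational(1, 2), -2) = -1)
Function('I')(b) = Mul(2, Add(-1, b), Add(-1, Pow(b, 2))) (Function('I')(b) = Mul(2, Mul(Add(Add(Pow(b, 2), Mul(0, b)), -1), Add(b, -1))) = Mul(2, Mul(Add(Add(Pow(b, 2), 0), -1), Add(-1, b))) = Mul(2, Mul(Add(Pow(b, 2), -1), Add(-1, b))) = Mul(2, Mul(Add(-1, Pow(b, 2)), Add(-1, b))) = Mul(2, Mul(Add(-1, b), Add(-1, Pow(b, 2)))) = Mul(2, Add(-1, b), Add(-1, Pow(b, 2))))
Pow(Add(Function('I')(Mul(-1, -2)), 13), 2) = Pow(Add(Mul(2, Add(-1, Mul(-1, -2)), Add(-1, Pow(Mul(-1, -2), 2))), 13), 2) = Pow(Add(Mul(2, Add(-1, 2), Add(-1, Pow(2, 2))), 13), 2) = Pow(Add(Mul(2, 1, Add(-1, 4)), 13), 2) = Pow(Add(Mul(2, 1, 3), 13), 2) = Pow(Add(6, 13), 2) = Pow(19, 2) = 361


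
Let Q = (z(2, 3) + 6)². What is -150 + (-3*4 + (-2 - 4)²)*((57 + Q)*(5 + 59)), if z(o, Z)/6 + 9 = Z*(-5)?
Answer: 29338986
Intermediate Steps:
z(o, Z) = -54 - 30*Z (z(o, Z) = -54 + 6*(Z*(-5)) = -54 + 6*(-5*Z) = -54 - 30*Z)
Q = 19044 (Q = ((-54 - 30*3) + 6)² = ((-54 - 90) + 6)² = (-144 + 6)² = (-138)² = 19044)
-150 + (-3*4 + (-2 - 4)²)*((57 + Q)*(5 + 59)) = -150 + (-3*4 + (-2 - 4)²)*((57 + 19044)*(5 + 59)) = -150 + (-12 + (-6)²)*(19101*64) = -150 + (-12 + 36)*1222464 = -150 + 24*1222464 = -150 + 29339136 = 29338986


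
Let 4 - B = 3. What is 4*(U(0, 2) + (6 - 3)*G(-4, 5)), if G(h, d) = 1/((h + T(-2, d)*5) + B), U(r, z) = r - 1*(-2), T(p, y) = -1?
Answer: 13/2 ≈ 6.5000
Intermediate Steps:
U(r, z) = 2 + r (U(r, z) = r + 2 = 2 + r)
B = 1 (B = 4 - 1*3 = 4 - 3 = 1)
G(h, d) = 1/(-4 + h) (G(h, d) = 1/((h - 1*5) + 1) = 1/((h - 5) + 1) = 1/((-5 + h) + 1) = 1/(-4 + h))
4*(U(0, 2) + (6 - 3)*G(-4, 5)) = 4*((2 + 0) + (6 - 3)/(-4 - 4)) = 4*(2 + 3/(-8)) = 4*(2 + 3*(-⅛)) = 4*(2 - 3/8) = 4*(13/8) = 13/2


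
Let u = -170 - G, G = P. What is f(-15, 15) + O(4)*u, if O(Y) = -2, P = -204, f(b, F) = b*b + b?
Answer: 142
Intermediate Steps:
f(b, F) = b + b² (f(b, F) = b² + b = b + b²)
G = -204
u = 34 (u = -170 - 1*(-204) = -170 + 204 = 34)
f(-15, 15) + O(4)*u = -15*(1 - 15) - 2*34 = -15*(-14) - 68 = 210 - 68 = 142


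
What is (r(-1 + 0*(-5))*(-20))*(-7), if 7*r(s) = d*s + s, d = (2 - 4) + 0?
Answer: 20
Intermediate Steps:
d = -2 (d = -2 + 0 = -2)
r(s) = -s/7 (r(s) = (-2*s + s)/7 = (-s)/7 = -s/7)
(r(-1 + 0*(-5))*(-20))*(-7) = (-(-1 + 0*(-5))/7*(-20))*(-7) = (-(-1 + 0)/7*(-20))*(-7) = (-⅐*(-1)*(-20))*(-7) = ((⅐)*(-20))*(-7) = -20/7*(-7) = 20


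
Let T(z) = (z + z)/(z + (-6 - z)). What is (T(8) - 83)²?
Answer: 66049/9 ≈ 7338.8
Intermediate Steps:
T(z) = -z/3 (T(z) = (2*z)/(-6) = (2*z)*(-⅙) = -z/3)
(T(8) - 83)² = (-⅓*8 - 83)² = (-8/3 - 83)² = (-257/3)² = 66049/9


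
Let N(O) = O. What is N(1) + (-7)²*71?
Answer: 3480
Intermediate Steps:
N(1) + (-7)²*71 = 1 + (-7)²*71 = 1 + 49*71 = 1 + 3479 = 3480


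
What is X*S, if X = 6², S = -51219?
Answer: -1843884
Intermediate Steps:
X = 36
X*S = 36*(-51219) = -1843884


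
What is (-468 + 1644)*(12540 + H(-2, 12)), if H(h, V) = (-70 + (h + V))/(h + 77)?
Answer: 73730496/5 ≈ 1.4746e+7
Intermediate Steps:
H(h, V) = (-70 + V + h)/(77 + h) (H(h, V) = (-70 + (V + h))/(77 + h) = (-70 + V + h)/(77 + h))
(-468 + 1644)*(12540 + H(-2, 12)) = (-468 + 1644)*(12540 + (-70 + 12 - 2)/(77 - 2)) = 1176*(12540 - 60/75) = 1176*(12540 + (1/75)*(-60)) = 1176*(12540 - ⅘) = 1176*(62696/5) = 73730496/5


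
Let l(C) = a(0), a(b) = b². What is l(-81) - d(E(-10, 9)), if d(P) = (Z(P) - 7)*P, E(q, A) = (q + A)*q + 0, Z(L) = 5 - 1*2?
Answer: 40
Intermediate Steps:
l(C) = 0 (l(C) = 0² = 0)
Z(L) = 3 (Z(L) = 5 - 2 = 3)
E(q, A) = q*(A + q) (E(q, A) = (A + q)*q + 0 = q*(A + q) + 0 = q*(A + q))
d(P) = -4*P (d(P) = (3 - 7)*P = -4*P)
l(-81) - d(E(-10, 9)) = 0 - (-4)*(-10*(9 - 10)) = 0 - (-4)*(-10*(-1)) = 0 - (-4)*10 = 0 - 1*(-40) = 0 + 40 = 40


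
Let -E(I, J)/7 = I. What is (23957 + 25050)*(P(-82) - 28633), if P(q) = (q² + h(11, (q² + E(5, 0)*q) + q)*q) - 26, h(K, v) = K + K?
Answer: -1163377173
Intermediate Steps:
E(I, J) = -7*I
h(K, v) = 2*K
P(q) = -26 + q² + 22*q (P(q) = (q² + (2*11)*q) - 26 = (q² + 22*q) - 26 = -26 + q² + 22*q)
(23957 + 25050)*(P(-82) - 28633) = (23957 + 25050)*((-26 + (-82)² + 22*(-82)) - 28633) = 49007*((-26 + 6724 - 1804) - 28633) = 49007*(4894 - 28633) = 49007*(-23739) = -1163377173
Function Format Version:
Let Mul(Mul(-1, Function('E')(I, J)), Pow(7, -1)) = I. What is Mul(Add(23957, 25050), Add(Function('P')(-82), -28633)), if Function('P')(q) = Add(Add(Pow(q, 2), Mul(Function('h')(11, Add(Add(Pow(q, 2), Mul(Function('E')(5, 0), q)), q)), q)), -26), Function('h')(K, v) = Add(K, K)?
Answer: -1163377173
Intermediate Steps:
Function('E')(I, J) = Mul(-7, I)
Function('h')(K, v) = Mul(2, K)
Function('P')(q) = Add(-26, Pow(q, 2), Mul(22, q)) (Function('P')(q) = Add(Add(Pow(q, 2), Mul(Mul(2, 11), q)), -26) = Add(Add(Pow(q, 2), Mul(22, q)), -26) = Add(-26, Pow(q, 2), Mul(22, q)))
Mul(Add(23957, 25050), Add(Function('P')(-82), -28633)) = Mul(Add(23957, 25050), Add(Add(-26, Pow(-82, 2), Mul(22, -82)), -28633)) = Mul(49007, Add(Add(-26, 6724, -1804), -28633)) = Mul(49007, Add(4894, -28633)) = Mul(49007, -23739) = -1163377173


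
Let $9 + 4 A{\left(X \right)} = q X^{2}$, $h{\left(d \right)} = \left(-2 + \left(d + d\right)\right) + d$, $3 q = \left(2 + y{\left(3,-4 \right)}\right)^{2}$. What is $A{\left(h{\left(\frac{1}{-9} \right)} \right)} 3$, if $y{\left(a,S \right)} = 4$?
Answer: $\frac{169}{4} \approx 42.25$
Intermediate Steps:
$q = 12$ ($q = \frac{\left(2 + 4\right)^{2}}{3} = \frac{6^{2}}{3} = \frac{1}{3} \cdot 36 = 12$)
$h{\left(d \right)} = -2 + 3 d$ ($h{\left(d \right)} = \left(-2 + 2 d\right) + d = -2 + 3 d$)
$A{\left(X \right)} = - \frac{9}{4} + 3 X^{2}$ ($A{\left(X \right)} = - \frac{9}{4} + \frac{12 X^{2}}{4} = - \frac{9}{4} + 3 X^{2}$)
$A{\left(h{\left(\frac{1}{-9} \right)} \right)} 3 = \left(- \frac{9}{4} + 3 \left(-2 + \frac{3}{-9}\right)^{2}\right) 3 = \left(- \frac{9}{4} + 3 \left(-2 + 3 \left(- \frac{1}{9}\right)\right)^{2}\right) 3 = \left(- \frac{9}{4} + 3 \left(-2 - \frac{1}{3}\right)^{2}\right) 3 = \left(- \frac{9}{4} + 3 \left(- \frac{7}{3}\right)^{2}\right) 3 = \left(- \frac{9}{4} + 3 \cdot \frac{49}{9}\right) 3 = \left(- \frac{9}{4} + \frac{49}{3}\right) 3 = \frac{169}{12} \cdot 3 = \frac{169}{4}$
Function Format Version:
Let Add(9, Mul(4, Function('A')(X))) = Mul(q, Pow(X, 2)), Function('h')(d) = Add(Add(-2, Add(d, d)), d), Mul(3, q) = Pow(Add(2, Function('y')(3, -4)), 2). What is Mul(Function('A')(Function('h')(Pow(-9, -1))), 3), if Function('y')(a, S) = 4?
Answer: Rational(169, 4) ≈ 42.250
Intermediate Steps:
q = 12 (q = Mul(Rational(1, 3), Pow(Add(2, 4), 2)) = Mul(Rational(1, 3), Pow(6, 2)) = Mul(Rational(1, 3), 36) = 12)
Function('h')(d) = Add(-2, Mul(3, d)) (Function('h')(d) = Add(Add(-2, Mul(2, d)), d) = Add(-2, Mul(3, d)))
Function('A')(X) = Add(Rational(-9, 4), Mul(3, Pow(X, 2))) (Function('A')(X) = Add(Rational(-9, 4), Mul(Rational(1, 4), Mul(12, Pow(X, 2)))) = Add(Rational(-9, 4), Mul(3, Pow(X, 2))))
Mul(Function('A')(Function('h')(Pow(-9, -1))), 3) = Mul(Add(Rational(-9, 4), Mul(3, Pow(Add(-2, Mul(3, Pow(-9, -1))), 2))), 3) = Mul(Add(Rational(-9, 4), Mul(3, Pow(Add(-2, Mul(3, Rational(-1, 9))), 2))), 3) = Mul(Add(Rational(-9, 4), Mul(3, Pow(Add(-2, Rational(-1, 3)), 2))), 3) = Mul(Add(Rational(-9, 4), Mul(3, Pow(Rational(-7, 3), 2))), 3) = Mul(Add(Rational(-9, 4), Mul(3, Rational(49, 9))), 3) = Mul(Add(Rational(-9, 4), Rational(49, 3)), 3) = Mul(Rational(169, 12), 3) = Rational(169, 4)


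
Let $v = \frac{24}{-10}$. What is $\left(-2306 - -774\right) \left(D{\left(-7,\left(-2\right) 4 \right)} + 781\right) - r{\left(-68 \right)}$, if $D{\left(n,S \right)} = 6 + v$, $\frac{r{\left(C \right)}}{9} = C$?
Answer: $- \frac{6006976}{5} \approx -1.2014 \cdot 10^{6}$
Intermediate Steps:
$r{\left(C \right)} = 9 C$
$v = - \frac{12}{5}$ ($v = 24 \left(- \frac{1}{10}\right) = - \frac{12}{5} \approx -2.4$)
$D{\left(n,S \right)} = \frac{18}{5}$ ($D{\left(n,S \right)} = 6 - \frac{12}{5} = \frac{18}{5}$)
$\left(-2306 - -774\right) \left(D{\left(-7,\left(-2\right) 4 \right)} + 781\right) - r{\left(-68 \right)} = \left(-2306 - -774\right) \left(\frac{18}{5} + 781\right) - 9 \left(-68\right) = \left(-2306 + 774\right) \frac{3923}{5} - -612 = \left(-1532\right) \frac{3923}{5} + 612 = - \frac{6010036}{5} + 612 = - \frac{6006976}{5}$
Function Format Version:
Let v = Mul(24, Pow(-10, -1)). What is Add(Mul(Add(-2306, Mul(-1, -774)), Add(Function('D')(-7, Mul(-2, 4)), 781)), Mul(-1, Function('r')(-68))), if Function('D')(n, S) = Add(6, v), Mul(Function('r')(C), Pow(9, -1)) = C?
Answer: Rational(-6006976, 5) ≈ -1.2014e+6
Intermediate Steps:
Function('r')(C) = Mul(9, C)
v = Rational(-12, 5) (v = Mul(24, Rational(-1, 10)) = Rational(-12, 5) ≈ -2.4000)
Function('D')(n, S) = Rational(18, 5) (Function('D')(n, S) = Add(6, Rational(-12, 5)) = Rational(18, 5))
Add(Mul(Add(-2306, Mul(-1, -774)), Add(Function('D')(-7, Mul(-2, 4)), 781)), Mul(-1, Function('r')(-68))) = Add(Mul(Add(-2306, Mul(-1, -774)), Add(Rational(18, 5), 781)), Mul(-1, Mul(9, -68))) = Add(Mul(Add(-2306, 774), Rational(3923, 5)), Mul(-1, -612)) = Add(Mul(-1532, Rational(3923, 5)), 612) = Add(Rational(-6010036, 5), 612) = Rational(-6006976, 5)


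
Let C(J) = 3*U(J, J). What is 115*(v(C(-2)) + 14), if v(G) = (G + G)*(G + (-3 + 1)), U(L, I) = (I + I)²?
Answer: 509450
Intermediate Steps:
U(L, I) = 4*I² (U(L, I) = (2*I)² = 4*I²)
C(J) = 12*J² (C(J) = 3*(4*J²) = 12*J²)
v(G) = 2*G*(-2 + G) (v(G) = (2*G)*(G - 2) = (2*G)*(-2 + G) = 2*G*(-2 + G))
115*(v(C(-2)) + 14) = 115*(2*(12*(-2)²)*(-2 + 12*(-2)²) + 14) = 115*(2*(12*4)*(-2 + 12*4) + 14) = 115*(2*48*(-2 + 48) + 14) = 115*(2*48*46 + 14) = 115*(4416 + 14) = 115*4430 = 509450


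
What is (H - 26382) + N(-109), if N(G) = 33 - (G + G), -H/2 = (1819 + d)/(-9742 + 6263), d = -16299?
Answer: -90938709/3479 ≈ -26139.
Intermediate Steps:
H = -28960/3479 (H = -2*(1819 - 16299)/(-9742 + 6263) = -(-28960)/(-3479) = -(-28960)*(-1)/3479 = -2*14480/3479 = -28960/3479 ≈ -8.3242)
N(G) = 33 - 2*G
(H - 26382) + N(-109) = (-28960/3479 - 26382) + (33 - 2*(-109)) = -91811938/3479 + (33 + 218) = -91811938/3479 + 251 = -90938709/3479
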